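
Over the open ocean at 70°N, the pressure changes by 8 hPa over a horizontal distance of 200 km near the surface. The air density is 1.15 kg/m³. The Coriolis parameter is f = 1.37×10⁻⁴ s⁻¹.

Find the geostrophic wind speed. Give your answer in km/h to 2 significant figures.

91 km/h

Pressure gradient: |∂P/∂n| = 800 Pa / 200000 m = 4.00×10⁻³ Pa/m
Geostrophic balance (pressure-gradient force = Coriolis force):
V_g = (1/(fρ)) |∂P/∂n| = 4.00×10⁻³ / (1.37×10⁻⁴ × 1.15) = 25.4 m/s
Converting: 25.4 m/s × 3.6 = 91 km/h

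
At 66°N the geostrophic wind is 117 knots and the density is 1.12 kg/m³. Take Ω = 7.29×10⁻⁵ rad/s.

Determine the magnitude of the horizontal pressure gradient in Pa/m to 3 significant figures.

8.98×10⁻³ Pa/m

Coriolis parameter at 66°N:
f = 2Ω sin φ = 2 × 7.29×10⁻⁵ × sin 66° = 1.33×10⁻⁴ s⁻¹
Wind speed in SI: 117 knots = 60.2 m/s
Geostrophic balance rearranged: |∂P/∂n| = f ρ V_g
|∂P/∂n| = 1.33×10⁻⁴ × 1.12 × 60.2 = 8.98×10⁻³ Pa/m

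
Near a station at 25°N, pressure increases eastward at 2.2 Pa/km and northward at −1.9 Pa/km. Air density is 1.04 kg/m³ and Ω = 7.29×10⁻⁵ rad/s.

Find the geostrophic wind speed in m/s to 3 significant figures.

Coriolis parameter at 25°N:
f = 2Ω sin φ = 2 × 7.29×10⁻⁵ × sin 25° = 6.16×10⁻⁵ s⁻¹
Component geostrophic relations (x east, y north):
u_g = −(1/(fρ)) ∂P/∂y,  v_g = (1/(fρ)) ∂P/∂x
u_g = −(−1.9×10⁻³)/(6.16×10⁻⁵ × 1.04) = 29.6 m/s;  v_g = (2.2×10⁻³)/(6.16×10⁻⁵ × 1.04) = 34.3 m/s
|V_g| = √(u_g² + v_g²) = 45.4 m/s

45.4 m/s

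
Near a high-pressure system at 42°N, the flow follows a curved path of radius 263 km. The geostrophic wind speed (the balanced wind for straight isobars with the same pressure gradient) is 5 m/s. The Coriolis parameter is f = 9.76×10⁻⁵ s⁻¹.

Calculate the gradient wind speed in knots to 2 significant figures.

13 knots

Around a high, pressure-gradient force acts outward with centrifugal, so Coriolis balances both:
fV = (1/ρ)|∂P/∂n| + V²/R  →  V² − fR·V + fR·V_g = 0
With fR = 9.76×10⁻⁵ × 263×10³ m = 25.7 m/s:
V = [fR − √((fR)² − 4 fR V_g)]/2 = [25.7 − √(25.7² − 4×25.7×5)]/2 = 6.8 m/s
Supergeostrophic (V > V_g = 5 m/s), as expected around a high.
Converting: 6.8 m/s × 1.944 = 13 knots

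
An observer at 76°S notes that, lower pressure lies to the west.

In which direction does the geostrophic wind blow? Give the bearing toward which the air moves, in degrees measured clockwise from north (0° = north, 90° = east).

The pressure-gradient force points toward the west (bearing 270°).
Geostrophic balance: in the Southern Hemisphere the Coriolis force deflects motion to the left, so the geostrophic wind blows 90° to the left of the pressure-gradient force (low pressure on the right).
Rotating 270° by 90° counterclockwise gives 180° — the wind blows toward the south.

180°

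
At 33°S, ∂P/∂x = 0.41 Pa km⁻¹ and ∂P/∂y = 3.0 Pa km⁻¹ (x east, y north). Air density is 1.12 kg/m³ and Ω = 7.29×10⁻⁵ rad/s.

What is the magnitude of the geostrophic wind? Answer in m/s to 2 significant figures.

34 m/s

Coriolis parameter at 33°S:
f = 2Ω sin φ = 2 × 7.29×10⁻⁵ × sin 33° = 7.94×10⁻⁵ s⁻¹
In the Southern Hemisphere f is negative: f = −7.94×10⁻⁵ s⁻¹.
Component geostrophic relations (x east, y north):
u_g = −(1/(fρ)) ∂P/∂y,  v_g = (1/(fρ)) ∂P/∂x
u_g = −(3.0×10⁻³)/(−7.94×10⁻⁵ × 1.12) = 33.7 m/s;  v_g = (0.41×10⁻³)/(−7.94×10⁻⁵ × 1.12) = −4.61 m/s
|V_g| = √(u_g² + v_g²) = 34.0 m/s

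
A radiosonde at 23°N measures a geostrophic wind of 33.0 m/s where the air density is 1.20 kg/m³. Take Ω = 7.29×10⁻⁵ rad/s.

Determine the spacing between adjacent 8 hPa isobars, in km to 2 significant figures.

Coriolis parameter at 23°N:
f = 2Ω sin φ = 2 × 7.29×10⁻⁵ × sin 23° = 5.70×10⁻⁵ s⁻¹
Geostrophic balance rearranged: |∂P/∂n| = f ρ V_g
|∂P/∂n| = 5.70×10⁻⁵ × 1.20 × 33.0 = 2.26×10⁻³ Pa/m
Isobar spacing: Δn = ΔP/|∂P/∂n| = 800 Pa / 2.26×10⁻³ Pa/m = 354617 m ≈ 350 km

350 km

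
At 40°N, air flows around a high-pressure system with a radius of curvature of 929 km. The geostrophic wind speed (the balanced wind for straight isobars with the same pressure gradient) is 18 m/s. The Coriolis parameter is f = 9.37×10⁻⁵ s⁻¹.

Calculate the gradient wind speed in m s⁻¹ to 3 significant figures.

Around a high, pressure-gradient force acts outward with centrifugal, so Coriolis balances both:
fV = (1/ρ)|∂P/∂n| + V²/R  →  V² − fR·V + fR·V_g = 0
With fR = 9.37×10⁻⁵ × 929×10³ m = 87.0 m/s:
V = [fR − √((fR)² − 4 fR V_g)]/2 = [87.0 − √(87.0² − 4×87.0×18)]/2 = 25.4 m/s
Supergeostrophic (V > V_g = 18 m/s), as expected around a high.

25.4 m s⁻¹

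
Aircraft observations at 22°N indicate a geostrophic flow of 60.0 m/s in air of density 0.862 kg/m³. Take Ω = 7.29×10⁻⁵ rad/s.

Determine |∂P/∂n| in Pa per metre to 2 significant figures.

Coriolis parameter at 22°N:
f = 2Ω sin φ = 2 × 7.29×10⁻⁵ × sin 22° = 5.46×10⁻⁵ s⁻¹
Geostrophic balance rearranged: |∂P/∂n| = f ρ V_g
|∂P/∂n| = 5.46×10⁻⁵ × 0.862 × 60.0 = 2.82×10⁻³ Pa/m

2.8×10⁻³ Pa/m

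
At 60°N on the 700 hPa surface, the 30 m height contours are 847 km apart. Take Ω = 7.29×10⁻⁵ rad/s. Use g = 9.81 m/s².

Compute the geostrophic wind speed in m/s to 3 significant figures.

Coriolis parameter at 60°N:
f = 2Ω sin φ = 2 × 7.29×10⁻⁵ × sin 60° = 1.26×10⁻⁴ s⁻¹
Height gradient: |∂Z/∂n| = 30 m / 847000 m = 3.54×10⁻⁵
On a pressure surface, geostrophic balance gives V_g = (g/f)|∂Z/∂n|:
V_g = 9.81 × 3.54×10⁻⁵ / 1.26×10⁻⁴ = 2.75 m/s

2.75 m/s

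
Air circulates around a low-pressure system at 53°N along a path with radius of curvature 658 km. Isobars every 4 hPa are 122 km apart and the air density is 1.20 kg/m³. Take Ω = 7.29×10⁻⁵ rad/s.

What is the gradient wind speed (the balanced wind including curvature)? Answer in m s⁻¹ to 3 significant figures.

Coriolis parameter at 53°N:
f = 2Ω sin φ = 2 × 7.29×10⁻⁵ × sin 53° = 1.16×10⁻⁴ s⁻¹
Pressure gradient: |∂P/∂n| = 400 Pa / 122000 m = 3.28×10⁻³ Pa/m
Geostrophic speed: V_g = |∂P/∂n|/(fρ) = 3.28×10⁻³/(1.16×10⁻⁴ × 1.20) = 23.5 m/s
Around a low, centrifugal force acts outward with Coriolis, so pressure-gradient force balances both:
(1/ρ)|∂P/∂n| = fV + V²/R  →  V² + fR·V − fR·V_g = 0
With fR = 1.16×10⁻⁴ × 658×10³ m = 76.6 m/s:
V = [−fR + √((fR)² + 4 fR V_g)]/2 = [−76.6 + √(76.6² + 4×76.6×23.5)]/2 = 18.8 m/s
Subgeostrophic (V < V_g = 23.5 m/s), as expected around a low.

18.8 m s⁻¹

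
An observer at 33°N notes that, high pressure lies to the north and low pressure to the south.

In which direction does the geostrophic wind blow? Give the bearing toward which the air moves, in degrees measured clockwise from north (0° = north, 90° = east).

The pressure-gradient force points toward the south (bearing 180°).
Geostrophic balance: in the Northern Hemisphere the Coriolis force deflects motion to the right, so the geostrophic wind blows 90° to the right of the pressure-gradient force (low pressure on the left).
Rotating 180° by 90° clockwise gives 270° — the wind blows toward the west.

270°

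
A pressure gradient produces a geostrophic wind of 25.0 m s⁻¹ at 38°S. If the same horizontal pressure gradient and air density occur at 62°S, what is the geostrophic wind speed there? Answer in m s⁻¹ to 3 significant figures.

17.4 m s⁻¹

With the same pressure gradient and density, V_g ∝ 1/f ∝ 1/sin φ.
V₂ = V₁ · sin φ₁ / sin φ₂ = 25.0 × sin 38° / sin 62°
V₂ = 25.0 × 0.6157/0.8829 = 17.4 m s⁻¹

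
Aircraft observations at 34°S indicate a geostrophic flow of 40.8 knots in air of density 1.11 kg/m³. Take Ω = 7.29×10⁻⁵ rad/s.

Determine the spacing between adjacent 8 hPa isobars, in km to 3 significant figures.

421 km

Coriolis parameter at 34°S:
f = 2Ω sin φ = 2 × 7.29×10⁻⁵ × sin 34° = 8.15×10⁻⁵ s⁻¹
Wind speed in SI: 40.8 knots = 21.0 m/s
Geostrophic balance rearranged: |∂P/∂n| = f ρ V_g
|∂P/∂n| = 8.15×10⁻⁵ × 1.11 × 21.0 = 1.90×10⁻³ Pa/m
Isobar spacing: Δn = ΔP/|∂P/∂n| = 800 Pa / 1.90×10⁻³ Pa/m = 421162 m ≈ 421 km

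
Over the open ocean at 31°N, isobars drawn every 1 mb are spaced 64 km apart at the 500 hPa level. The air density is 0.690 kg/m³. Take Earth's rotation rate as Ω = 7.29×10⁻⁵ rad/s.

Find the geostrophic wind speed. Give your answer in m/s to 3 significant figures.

30.2 m/s

Coriolis parameter at 31°N:
f = 2Ω sin φ = 2 × 7.29×10⁻⁵ × sin 31° = 7.51×10⁻⁵ s⁻¹
Pressure gradient: |∂P/∂n| = 100 Pa / 64000 m = 1.56×10⁻³ Pa/m
Geostrophic balance (pressure-gradient force = Coriolis force):
V_g = (1/(fρ)) |∂P/∂n| = 1.56×10⁻³ / (7.51×10⁻⁵ × 0.690) = 30.2 m/s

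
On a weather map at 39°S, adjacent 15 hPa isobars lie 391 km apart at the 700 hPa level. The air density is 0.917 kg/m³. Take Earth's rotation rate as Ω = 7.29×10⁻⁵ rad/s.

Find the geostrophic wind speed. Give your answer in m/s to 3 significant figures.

45.6 m/s

Coriolis parameter at 39°S:
f = 2Ω sin φ = 2 × 7.29×10⁻⁵ × sin 39° = 9.18×10⁻⁵ s⁻¹
Pressure gradient: |∂P/∂n| = 1500 Pa / 391000 m = 3.84×10⁻³ Pa/m
Geostrophic balance (pressure-gradient force = Coriolis force):
V_g = (1/(fρ)) |∂P/∂n| = 3.84×10⁻³ / (9.18×10⁻⁵ × 0.917) = 45.6 m/s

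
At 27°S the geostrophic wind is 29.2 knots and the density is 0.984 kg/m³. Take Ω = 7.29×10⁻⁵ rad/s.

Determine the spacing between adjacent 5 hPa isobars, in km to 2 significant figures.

Coriolis parameter at 27°S:
f = 2Ω sin φ = 2 × 7.29×10⁻⁵ × sin 27° = 6.62×10⁻⁵ s⁻¹
Wind speed in SI: 29.2 knots = 15.0 m/s
Geostrophic balance rearranged: |∂P/∂n| = f ρ V_g
|∂P/∂n| = 6.62×10⁻⁵ × 0.984 × 15.0 = 9.78×10⁻⁴ Pa/m
Isobar spacing: Δn = ΔP/|∂P/∂n| = 500 Pa / 9.78×10⁻⁴ Pa/m = 511034 m ≈ 510 km

510 km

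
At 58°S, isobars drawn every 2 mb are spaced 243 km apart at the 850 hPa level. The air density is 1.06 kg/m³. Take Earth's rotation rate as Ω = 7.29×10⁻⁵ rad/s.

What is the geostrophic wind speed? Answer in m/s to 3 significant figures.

Coriolis parameter at 58°S:
f = 2Ω sin φ = 2 × 7.29×10⁻⁵ × sin 58° = 1.24×10⁻⁴ s⁻¹
Pressure gradient: |∂P/∂n| = 200 Pa / 243000 m = 8.23×10⁻⁴ Pa/m
Geostrophic balance (pressure-gradient force = Coriolis force):
V_g = (1/(fρ)) |∂P/∂n| = 8.23×10⁻⁴ / (1.24×10⁻⁴ × 1.06) = 6.28 m/s

6.28 m/s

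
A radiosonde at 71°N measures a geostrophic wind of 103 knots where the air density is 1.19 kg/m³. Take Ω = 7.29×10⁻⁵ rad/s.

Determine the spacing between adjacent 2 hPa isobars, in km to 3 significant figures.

Coriolis parameter at 71°N:
f = 2Ω sin φ = 2 × 7.29×10⁻⁵ × sin 71° = 1.38×10⁻⁴ s⁻¹
Wind speed in SI: 103 knots = 53.0 m/s
Geostrophic balance rearranged: |∂P/∂n| = f ρ V_g
|∂P/∂n| = 1.38×10⁻⁴ × 1.19 × 53.0 = 8.69×10⁻³ Pa/m
Isobar spacing: Δn = ΔP/|∂P/∂n| = 200 Pa / 8.69×10⁻³ Pa/m = 23008 m ≈ 23.0 km

23.0 km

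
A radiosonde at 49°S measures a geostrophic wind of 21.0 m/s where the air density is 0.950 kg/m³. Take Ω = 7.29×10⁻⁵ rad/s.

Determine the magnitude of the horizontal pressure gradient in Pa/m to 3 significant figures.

Coriolis parameter at 49°S:
f = 2Ω sin φ = 2 × 7.29×10⁻⁵ × sin 49° = 1.10×10⁻⁴ s⁻¹
Geostrophic balance rearranged: |∂P/∂n| = f ρ V_g
|∂P/∂n| = 1.10×10⁻⁴ × 0.950 × 21.0 = 2.20×10⁻³ Pa/m

2.20×10⁻³ Pa/m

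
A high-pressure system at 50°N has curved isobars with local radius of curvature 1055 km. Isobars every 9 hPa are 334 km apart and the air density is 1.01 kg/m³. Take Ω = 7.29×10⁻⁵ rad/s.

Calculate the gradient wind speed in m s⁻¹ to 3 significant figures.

Coriolis parameter at 50°N:
f = 2Ω sin φ = 2 × 7.29×10⁻⁵ × sin 50° = 1.12×10⁻⁴ s⁻¹
Pressure gradient: |∂P/∂n| = 900 Pa / 334000 m = 2.69×10⁻³ Pa/m
Geostrophic speed: V_g = |∂P/∂n|/(fρ) = 2.69×10⁻³/(1.12×10⁻⁴ × 1.01) = 23.9 m/s
Around a high, pressure-gradient force acts outward with centrifugal, so Coriolis balances both:
fV = (1/ρ)|∂P/∂n| + V²/R  →  V² − fR·V + fR·V_g = 0
With fR = 1.12×10⁻⁴ × 1055×10³ m = 118 m/s:
V = [fR − √((fR)² − 4 fR V_g)]/2 = [118 − √(118² − 4×118×23.9)]/2 = 33.3 m/s
Supergeostrophic (V > V_g = 23.9 m/s), as expected around a high.

33.3 m s⁻¹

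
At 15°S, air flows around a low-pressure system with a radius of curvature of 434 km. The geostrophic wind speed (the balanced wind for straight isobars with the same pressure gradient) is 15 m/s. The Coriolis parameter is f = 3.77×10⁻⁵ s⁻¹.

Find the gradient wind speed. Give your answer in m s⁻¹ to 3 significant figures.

9.49 m s⁻¹

Around a low, centrifugal force acts outward with Coriolis, so pressure-gradient force balances both:
(1/ρ)|∂P/∂n| = fV + V²/R  →  V² + fR·V − fR·V_g = 0
With fR = 3.77×10⁻⁵ × 434×10³ m = 16.4 m/s:
V = [−fR + √((fR)² + 4 fR V_g)]/2 = [−16.4 + √(16.4² + 4×16.4×15)]/2 = 9.49 m/s
Subgeostrophic (V < V_g = 15 m/s), as expected around a low.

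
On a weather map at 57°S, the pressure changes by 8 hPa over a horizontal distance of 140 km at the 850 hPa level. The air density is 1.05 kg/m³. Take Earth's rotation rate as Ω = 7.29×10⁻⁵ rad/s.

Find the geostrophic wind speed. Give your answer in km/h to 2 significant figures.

160 km/h

Coriolis parameter at 57°S:
f = 2Ω sin φ = 2 × 7.29×10⁻⁵ × sin 57° = 1.22×10⁻⁴ s⁻¹
Pressure gradient: |∂P/∂n| = 800 Pa / 140000 m = 5.71×10⁻³ Pa/m
Geostrophic balance (pressure-gradient force = Coriolis force):
V_g = (1/(fρ)) |∂P/∂n| = 5.71×10⁻³ / (1.22×10⁻⁴ × 1.05) = 44.5 m/s
Converting: 44.5 m/s × 3.6 = 160 km/h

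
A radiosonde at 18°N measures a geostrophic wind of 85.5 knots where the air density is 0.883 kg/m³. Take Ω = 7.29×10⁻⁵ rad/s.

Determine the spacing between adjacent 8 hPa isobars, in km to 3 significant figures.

457 km

Coriolis parameter at 18°N:
f = 2Ω sin φ = 2 × 7.29×10⁻⁵ × sin 18° = 4.51×10⁻⁵ s⁻¹
Wind speed in SI: 85.5 knots = 44.0 m/s
Geostrophic balance rearranged: |∂P/∂n| = f ρ V_g
|∂P/∂n| = 4.51×10⁻⁵ × 0.883 × 44.0 = 1.75×10⁻³ Pa/m
Isobar spacing: Δn = ΔP/|∂P/∂n| = 800 Pa / 1.75×10⁻³ Pa/m = 457178 m ≈ 457 km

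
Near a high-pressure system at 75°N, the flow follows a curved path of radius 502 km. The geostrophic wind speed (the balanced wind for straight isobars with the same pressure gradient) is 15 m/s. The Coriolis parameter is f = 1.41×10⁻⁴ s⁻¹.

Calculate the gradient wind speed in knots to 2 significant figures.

42 knots

Around a high, pressure-gradient force acts outward with centrifugal, so Coriolis balances both:
fV = (1/ρ)|∂P/∂n| + V²/R  →  V² − fR·V + fR·V_g = 0
With fR = 1.41×10⁻⁴ × 502×10³ m = 70.8 m/s:
V = [fR − √((fR)² − 4 fR V_g)]/2 = [70.8 − √(70.8² − 4×70.8×15)]/2 = 21.6 m/s
Supergeostrophic (V > V_g = 15 m/s), as expected around a high.
Converting: 21.6 m/s × 1.944 = 42 knots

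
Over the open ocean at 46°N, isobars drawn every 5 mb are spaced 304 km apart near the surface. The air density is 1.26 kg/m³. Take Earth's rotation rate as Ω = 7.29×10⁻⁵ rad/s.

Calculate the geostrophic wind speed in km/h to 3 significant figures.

Coriolis parameter at 46°N:
f = 2Ω sin φ = 2 × 7.29×10⁻⁵ × sin 46° = 1.05×10⁻⁴ s⁻¹
Pressure gradient: |∂P/∂n| = 500 Pa / 304000 m = 1.64×10⁻³ Pa/m
Geostrophic balance (pressure-gradient force = Coriolis force):
V_g = (1/(fρ)) |∂P/∂n| = 1.64×10⁻³ / (1.05×10⁻⁴ × 1.26) = 12.4 m/s
Converting: 12.4 m/s × 3.6 = 44.8 km/h

44.8 km/h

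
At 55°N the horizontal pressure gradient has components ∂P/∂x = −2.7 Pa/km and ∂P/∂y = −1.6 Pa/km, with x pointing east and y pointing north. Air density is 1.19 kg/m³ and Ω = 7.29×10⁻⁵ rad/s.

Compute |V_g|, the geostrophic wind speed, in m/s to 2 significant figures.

Coriolis parameter at 55°N:
f = 2Ω sin φ = 2 × 7.29×10⁻⁵ × sin 55° = 1.19×10⁻⁴ s⁻¹
Component geostrophic relations (x east, y north):
u_g = −(1/(fρ)) ∂P/∂y,  v_g = (1/(fρ)) ∂P/∂x
u_g = −(−1.6×10⁻³)/(1.19×10⁻⁴ × 1.19) = 11.3 m/s;  v_g = (−2.7×10⁻³)/(1.19×10⁻⁴ × 1.19) = −19.0 m/s
|V_g| = √(u_g² + v_g²) = 22.1 m/s

22 m/s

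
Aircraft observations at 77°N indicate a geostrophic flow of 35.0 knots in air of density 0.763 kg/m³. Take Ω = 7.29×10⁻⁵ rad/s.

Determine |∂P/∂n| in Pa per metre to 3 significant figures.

1.95×10⁻³ Pa/m

Coriolis parameter at 77°N:
f = 2Ω sin φ = 2 × 7.29×10⁻⁵ × sin 77° = 1.42×10⁻⁴ s⁻¹
Wind speed in SI: 35.0 knots = 18.0 m/s
Geostrophic balance rearranged: |∂P/∂n| = f ρ V_g
|∂P/∂n| = 1.42×10⁻⁴ × 0.763 × 18.0 = 1.95×10⁻³ Pa/m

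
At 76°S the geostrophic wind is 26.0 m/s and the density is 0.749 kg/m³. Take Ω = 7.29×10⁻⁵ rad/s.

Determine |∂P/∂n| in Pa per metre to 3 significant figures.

2.75×10⁻³ Pa/m

Coriolis parameter at 76°S:
f = 2Ω sin φ = 2 × 7.29×10⁻⁵ × sin 76° = 1.41×10⁻⁴ s⁻¹
Geostrophic balance rearranged: |∂P/∂n| = f ρ V_g
|∂P/∂n| = 1.41×10⁻⁴ × 0.749 × 26.0 = 2.75×10⁻³ Pa/m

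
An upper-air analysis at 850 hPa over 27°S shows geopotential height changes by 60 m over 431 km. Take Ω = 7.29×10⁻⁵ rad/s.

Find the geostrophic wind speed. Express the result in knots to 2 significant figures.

40 knots

Coriolis parameter at 27°S:
f = 2Ω sin φ = 2 × 7.29×10⁻⁵ × sin 27° = 6.62×10⁻⁵ s⁻¹
Height gradient: |∂Z/∂n| = 60 m / 431000 m = 1.39×10⁻⁴
On a pressure surface, geostrophic balance gives V_g = (g/f)|∂Z/∂n|:
V_g = 9.81 × 1.39×10⁻⁴ / 6.62×10⁻⁵ = 20.6 m/s
Converting: 20.6 m/s × 1.944 = 40 knots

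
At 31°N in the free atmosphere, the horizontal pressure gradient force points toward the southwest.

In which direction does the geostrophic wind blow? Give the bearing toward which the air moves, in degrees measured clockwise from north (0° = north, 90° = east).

315°

The pressure-gradient force points toward the southwest (bearing 225°).
Geostrophic balance: in the Northern Hemisphere the Coriolis force deflects motion to the right, so the geostrophic wind blows 90° to the right of the pressure-gradient force (low pressure on the left).
Rotating 225° by 90° clockwise gives 315° — the wind blows toward the northwest.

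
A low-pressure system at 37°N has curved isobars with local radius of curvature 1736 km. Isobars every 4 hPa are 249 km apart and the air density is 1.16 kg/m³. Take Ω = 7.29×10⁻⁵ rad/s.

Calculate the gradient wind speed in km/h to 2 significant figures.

52 km/h

Coriolis parameter at 37°N:
f = 2Ω sin φ = 2 × 7.29×10⁻⁵ × sin 37° = 8.77×10⁻⁵ s⁻¹
Pressure gradient: |∂P/∂n| = 400 Pa / 249000 m = 1.61×10⁻³ Pa/m
Geostrophic speed: V_g = |∂P/∂n|/(fρ) = 1.61×10⁻³/(8.77×10⁻⁵ × 1.16) = 15.8 m/s
Around a low, centrifugal force acts outward with Coriolis, so pressure-gradient force balances both:
(1/ρ)|∂P/∂n| = fV + V²/R  →  V² + fR·V − fR·V_g = 0
With fR = 8.77×10⁻⁵ × 1736×10³ m = 152 m/s:
V = [−fR + √((fR)² + 4 fR V_g)]/2 = [−152 + √(152² + 4×152×15.8)]/2 = 14.4 m/s
Subgeostrophic (V < V_g = 15.8 m/s), as expected around a low.
Converting: 14.4 m/s × 3.6 = 52 km/h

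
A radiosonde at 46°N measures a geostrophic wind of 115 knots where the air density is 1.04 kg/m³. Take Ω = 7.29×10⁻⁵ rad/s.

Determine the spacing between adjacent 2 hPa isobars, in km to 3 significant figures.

31.0 km

Coriolis parameter at 46°N:
f = 2Ω sin φ = 2 × 7.29×10⁻⁵ × sin 46° = 1.05×10⁻⁴ s⁻¹
Wind speed in SI: 115 knots = 59.2 m/s
Geostrophic balance rearranged: |∂P/∂n| = f ρ V_g
|∂P/∂n| = 1.05×10⁻⁴ × 1.04 × 59.2 = 6.45×10⁻³ Pa/m
Isobar spacing: Δn = ΔP/|∂P/∂n| = 200 Pa / 6.45×10⁻³ Pa/m = 30993 m ≈ 31.0 km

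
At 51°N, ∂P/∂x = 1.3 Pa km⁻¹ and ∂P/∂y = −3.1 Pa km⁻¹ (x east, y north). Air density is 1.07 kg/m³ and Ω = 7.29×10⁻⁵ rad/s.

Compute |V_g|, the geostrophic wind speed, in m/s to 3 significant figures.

Coriolis parameter at 51°N:
f = 2Ω sin φ = 2 × 7.29×10⁻⁵ × sin 51° = 1.13×10⁻⁴ s⁻¹
Component geostrophic relations (x east, y north):
u_g = −(1/(fρ)) ∂P/∂y,  v_g = (1/(fρ)) ∂P/∂x
u_g = −(−3.1×10⁻³)/(1.13×10⁻⁴ × 1.07) = 25.6 m/s;  v_g = (1.3×10⁻³)/(1.13×10⁻⁴ × 1.07) = 10.7 m/s
|V_g| = √(u_g² + v_g²) = 27.7 m/s

27.7 m/s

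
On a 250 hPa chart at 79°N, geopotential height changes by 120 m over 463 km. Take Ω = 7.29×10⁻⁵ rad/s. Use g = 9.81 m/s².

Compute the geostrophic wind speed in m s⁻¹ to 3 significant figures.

17.8 m s⁻¹

Coriolis parameter at 79°N:
f = 2Ω sin φ = 2 × 7.29×10⁻⁵ × sin 79° = 1.43×10⁻⁴ s⁻¹
Height gradient: |∂Z/∂n| = 120 m / 463000 m = 2.59×10⁻⁴
On a pressure surface, geostrophic balance gives V_g = (g/f)|∂Z/∂n|:
V_g = 9.81 × 2.59×10⁻⁴ / 1.43×10⁻⁴ = 17.8 m/s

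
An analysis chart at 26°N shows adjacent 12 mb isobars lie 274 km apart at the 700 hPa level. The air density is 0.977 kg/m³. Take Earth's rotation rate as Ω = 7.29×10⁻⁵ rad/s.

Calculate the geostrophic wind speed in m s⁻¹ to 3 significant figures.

Coriolis parameter at 26°N:
f = 2Ω sin φ = 2 × 7.29×10⁻⁵ × sin 26° = 6.39×10⁻⁵ s⁻¹
Pressure gradient: |∂P/∂n| = 1200 Pa / 274000 m = 4.38×10⁻³ Pa/m
Geostrophic balance (pressure-gradient force = Coriolis force):
V_g = (1/(fρ)) |∂P/∂n| = 4.38×10⁻³ / (6.39×10⁻⁵ × 0.977) = 70.1 m/s

70.1 m s⁻¹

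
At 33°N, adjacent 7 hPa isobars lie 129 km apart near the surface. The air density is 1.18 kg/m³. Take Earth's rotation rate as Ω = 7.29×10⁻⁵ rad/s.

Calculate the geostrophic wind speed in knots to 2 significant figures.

110 knots

Coriolis parameter at 33°N:
f = 2Ω sin φ = 2 × 7.29×10⁻⁵ × sin 33° = 7.94×10⁻⁵ s⁻¹
Pressure gradient: |∂P/∂n| = 700 Pa / 129000 m = 5.43×10⁻³ Pa/m
Geostrophic balance (pressure-gradient force = Coriolis force):
V_g = (1/(fρ)) |∂P/∂n| = 5.43×10⁻³ / (7.94×10⁻⁵ × 1.18) = 57.9 m/s
Converting: 57.9 m/s × 1.944 = 110 knots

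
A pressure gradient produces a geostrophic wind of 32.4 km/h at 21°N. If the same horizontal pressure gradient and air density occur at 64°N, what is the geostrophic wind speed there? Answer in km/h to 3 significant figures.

12.9 km/h

With the same pressure gradient and density, V_g ∝ 1/f ∝ 1/sin φ.
V₂ = V₁ · sin φ₁ / sin φ₂ = 32.4 × sin 21° / sin 64°
V₂ = 32.4 × 0.3584/0.8988 = 12.9 km/h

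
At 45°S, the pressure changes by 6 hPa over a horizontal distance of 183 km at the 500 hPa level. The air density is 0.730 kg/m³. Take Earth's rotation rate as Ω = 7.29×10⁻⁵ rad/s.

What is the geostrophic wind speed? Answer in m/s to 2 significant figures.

Coriolis parameter at 45°S:
f = 2Ω sin φ = 2 × 7.29×10⁻⁵ × sin 45° = 1.03×10⁻⁴ s⁻¹
Pressure gradient: |∂P/∂n| = 600 Pa / 183000 m = 3.28×10⁻³ Pa/m
Geostrophic balance (pressure-gradient force = Coriolis force):
V_g = (1/(fρ)) |∂P/∂n| = 3.28×10⁻³ / (1.03×10⁻⁴ × 0.730) = 43.6 m/s

44 m/s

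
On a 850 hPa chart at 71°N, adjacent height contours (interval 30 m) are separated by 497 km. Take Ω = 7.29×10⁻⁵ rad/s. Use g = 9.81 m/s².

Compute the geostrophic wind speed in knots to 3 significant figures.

Coriolis parameter at 71°N:
f = 2Ω sin φ = 2 × 7.29×10⁻⁵ × sin 71° = 1.38×10⁻⁴ s⁻¹
Height gradient: |∂Z/∂n| = 30 m / 497000 m = 6.04×10⁻⁵
On a pressure surface, geostrophic balance gives V_g = (g/f)|∂Z/∂n|:
V_g = 9.81 × 6.04×10⁻⁵ / 1.38×10⁻⁴ = 4.30 m/s
Converting: 4.30 m/s × 1.944 = 8.35 knots

8.35 knots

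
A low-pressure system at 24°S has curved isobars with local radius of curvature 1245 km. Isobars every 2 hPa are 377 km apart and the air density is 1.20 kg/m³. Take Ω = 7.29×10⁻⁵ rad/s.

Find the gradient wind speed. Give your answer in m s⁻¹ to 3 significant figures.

6.82 m s⁻¹

Coriolis parameter at 24°S:
f = 2Ω sin φ = 2 × 7.29×10⁻⁵ × sin 24° = 5.93×10⁻⁵ s⁻¹
Pressure gradient: |∂P/∂n| = 200 Pa / 377000 m = 5.31×10⁻⁴ Pa/m
Geostrophic speed: V_g = |∂P/∂n|/(fρ) = 5.31×10⁻⁴/(5.93×10⁻⁵ × 1.20) = 7.45 m/s
Around a low, centrifugal force acts outward with Coriolis, so pressure-gradient force balances both:
(1/ρ)|∂P/∂n| = fV + V²/R  →  V² + fR·V − fR·V_g = 0
With fR = 5.93×10⁻⁵ × 1245×10³ m = 73.8 m/s:
V = [−fR + √((fR)² + 4 fR V_g)]/2 = [−73.8 + √(73.8² + 4×73.8×7.45)]/2 = 6.82 m/s
Subgeostrophic (V < V_g = 7.45 m/s), as expected around a low.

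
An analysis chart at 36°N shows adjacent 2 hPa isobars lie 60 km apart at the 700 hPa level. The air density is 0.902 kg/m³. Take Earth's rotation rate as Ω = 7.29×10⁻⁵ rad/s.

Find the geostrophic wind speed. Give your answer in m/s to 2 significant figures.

43 m/s

Coriolis parameter at 36°N:
f = 2Ω sin φ = 2 × 7.29×10⁻⁵ × sin 36° = 8.57×10⁻⁵ s⁻¹
Pressure gradient: |∂P/∂n| = 200 Pa / 60000 m = 3.33×10⁻³ Pa/m
Geostrophic balance (pressure-gradient force = Coriolis force):
V_g = (1/(fρ)) |∂P/∂n| = 3.33×10⁻³ / (8.57×10⁻⁵ × 0.902) = 43.1 m/s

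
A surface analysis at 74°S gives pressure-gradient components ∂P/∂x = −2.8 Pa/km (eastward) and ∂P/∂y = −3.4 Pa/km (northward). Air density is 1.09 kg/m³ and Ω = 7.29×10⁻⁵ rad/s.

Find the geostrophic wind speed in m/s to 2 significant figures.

Coriolis parameter at 74°S:
f = 2Ω sin φ = 2 × 7.29×10⁻⁵ × sin 74° = 1.40×10⁻⁴ s⁻¹
In the Southern Hemisphere f is negative: f = −1.40×10⁻⁴ s⁻¹.
Component geostrophic relations (x east, y north):
u_g = −(1/(fρ)) ∂P/∂y,  v_g = (1/(fρ)) ∂P/∂x
u_g = −(−3.4×10⁻³)/(−1.40×10⁻⁴ × 1.09) = −22.3 m/s;  v_g = (−2.8×10⁻³)/(−1.40×10⁻⁴ × 1.09) = 18.3 m/s
|V_g| = √(u_g² + v_g²) = 28.8 m/s

29 m/s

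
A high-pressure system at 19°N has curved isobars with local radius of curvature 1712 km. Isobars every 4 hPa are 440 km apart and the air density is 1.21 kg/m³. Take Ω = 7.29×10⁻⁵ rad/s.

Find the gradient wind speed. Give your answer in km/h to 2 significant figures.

78 km/h

Coriolis parameter at 19°N:
f = 2Ω sin φ = 2 × 7.29×10⁻⁵ × sin 19° = 4.75×10⁻⁵ s⁻¹
Pressure gradient: |∂P/∂n| = 400 Pa / 440000 m = 9.09×10⁻⁴ Pa/m
Geostrophic speed: V_g = |∂P/∂n|/(fρ) = 9.09×10⁻⁴/(4.75×10⁻⁵ × 1.21) = 15.8 m/s
Around a high, pressure-gradient force acts outward with centrifugal, so Coriolis balances both:
fV = (1/ρ)|∂P/∂n| + V²/R  →  V² − fR·V + fR·V_g = 0
With fR = 4.75×10⁻⁵ × 1712×10³ m = 81.3 m/s:
V = [fR − √((fR)² − 4 fR V_g)]/2 = [81.3 − √(81.3² − 4×81.3×15.8)]/2 = 21.5 m/s
Supergeostrophic (V > V_g = 15.8 m/s), as expected around a high.
Converting: 21.5 m/s × 3.6 = 78 km/h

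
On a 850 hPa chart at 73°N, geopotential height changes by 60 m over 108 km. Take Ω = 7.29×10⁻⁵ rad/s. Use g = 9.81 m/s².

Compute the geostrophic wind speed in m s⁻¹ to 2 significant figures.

39 m s⁻¹

Coriolis parameter at 73°N:
f = 2Ω sin φ = 2 × 7.29×10⁻⁵ × sin 73° = 1.39×10⁻⁴ s⁻¹
Height gradient: |∂Z/∂n| = 60 m / 108000 m = 5.56×10⁻⁴
On a pressure surface, geostrophic balance gives V_g = (g/f)|∂Z/∂n|:
V_g = 9.81 × 5.56×10⁻⁴ / 1.39×10⁻⁴ = 39.1 m/s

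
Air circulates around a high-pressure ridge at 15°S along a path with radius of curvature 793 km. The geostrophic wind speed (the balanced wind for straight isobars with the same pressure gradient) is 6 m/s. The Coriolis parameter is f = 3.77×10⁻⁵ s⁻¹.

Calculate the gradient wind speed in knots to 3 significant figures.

Around a high, pressure-gradient force acts outward with centrifugal, so Coriolis balances both:
fV = (1/ρ)|∂P/∂n| + V²/R  →  V² − fR·V + fR·V_g = 0
With fR = 3.77×10⁻⁵ × 793×10³ m = 29.9 m/s:
V = [fR − √((fR)² − 4 fR V_g)]/2 = [29.9 − √(29.9² − 4×29.9×6)]/2 = 8.31 m/s
Supergeostrophic (V > V_g = 6 m/s), as expected around a high.
Converting: 8.31 m/s × 1.944 = 16.2 knots

16.2 knots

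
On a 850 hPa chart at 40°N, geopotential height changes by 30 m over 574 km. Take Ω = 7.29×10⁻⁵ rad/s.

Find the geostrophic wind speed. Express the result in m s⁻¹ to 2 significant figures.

5.5 m s⁻¹

Coriolis parameter at 40°N:
f = 2Ω sin φ = 2 × 7.29×10⁻⁵ × sin 40° = 9.37×10⁻⁵ s⁻¹
Height gradient: |∂Z/∂n| = 30 m / 574000 m = 5.23×10⁻⁵
On a pressure surface, geostrophic balance gives V_g = (g/f)|∂Z/∂n|:
V_g = 9.81 × 5.23×10⁻⁵ / 9.37×10⁻⁵ = 5.47 m/s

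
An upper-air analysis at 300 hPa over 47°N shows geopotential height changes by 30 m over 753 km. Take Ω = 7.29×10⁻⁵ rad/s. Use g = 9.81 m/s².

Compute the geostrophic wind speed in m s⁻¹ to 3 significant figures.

Coriolis parameter at 47°N:
f = 2Ω sin φ = 2 × 7.29×10⁻⁵ × sin 47° = 1.07×10⁻⁴ s⁻¹
Height gradient: |∂Z/∂n| = 30 m / 753000 m = 3.98×10⁻⁵
On a pressure surface, geostrophic balance gives V_g = (g/f)|∂Z/∂n|:
V_g = 9.81 × 3.98×10⁻⁵ / 1.07×10⁻⁴ = 3.67 m/s

3.67 m s⁻¹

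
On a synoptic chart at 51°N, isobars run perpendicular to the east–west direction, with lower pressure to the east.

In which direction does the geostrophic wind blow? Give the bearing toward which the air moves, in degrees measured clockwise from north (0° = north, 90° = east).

180°

The pressure-gradient force points toward the east (bearing 090°).
Geostrophic balance: in the Northern Hemisphere the Coriolis force deflects motion to the right, so the geostrophic wind blows 90° to the right of the pressure-gradient force (low pressure on the left).
Rotating 090° by 90° clockwise gives 180° — the wind blows toward the south.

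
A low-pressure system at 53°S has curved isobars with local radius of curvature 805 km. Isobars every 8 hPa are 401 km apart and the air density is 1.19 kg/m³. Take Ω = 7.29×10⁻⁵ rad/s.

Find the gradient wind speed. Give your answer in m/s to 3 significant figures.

12.7 m/s

Coriolis parameter at 53°S:
f = 2Ω sin φ = 2 × 7.29×10⁻⁵ × sin 53° = 1.16×10⁻⁴ s⁻¹
Pressure gradient: |∂P/∂n| = 800 Pa / 401000 m = 2.00×10⁻³ Pa/m
Geostrophic speed: V_g = |∂P/∂n|/(fρ) = 2.00×10⁻³/(1.16×10⁻⁴ × 1.19) = 14.4 m/s
Around a low, centrifugal force acts outward with Coriolis, so pressure-gradient force balances both:
(1/ρ)|∂P/∂n| = fV + V²/R  →  V² + fR·V − fR·V_g = 0
With fR = 1.16×10⁻⁴ × 805×10³ m = 93.7 m/s:
V = [−fR + √((fR)² + 4 fR V_g)]/2 = [−93.7 + √(93.7² + 4×93.7×14.4)]/2 = 12.7 m/s
Subgeostrophic (V < V_g = 14.4 m/s), as expected around a low.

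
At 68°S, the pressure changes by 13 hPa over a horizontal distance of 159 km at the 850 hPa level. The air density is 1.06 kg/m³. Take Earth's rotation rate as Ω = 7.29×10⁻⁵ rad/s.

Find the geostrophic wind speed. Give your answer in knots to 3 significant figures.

111 knots

Coriolis parameter at 68°S:
f = 2Ω sin φ = 2 × 7.29×10⁻⁵ × sin 68° = 1.35×10⁻⁴ s⁻¹
Pressure gradient: |∂P/∂n| = 1300 Pa / 159000 m = 8.18×10⁻³ Pa/m
Geostrophic balance (pressure-gradient force = Coriolis force):
V_g = (1/(fρ)) |∂P/∂n| = 8.18×10⁻³ / (1.35×10⁻⁴ × 1.06) = 57.1 m/s
Converting: 57.1 m/s × 1.944 = 111 knots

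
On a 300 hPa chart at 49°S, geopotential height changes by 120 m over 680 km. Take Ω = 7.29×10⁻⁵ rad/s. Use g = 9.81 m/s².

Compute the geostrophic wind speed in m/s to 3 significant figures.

15.7 m/s

Coriolis parameter at 49°S:
f = 2Ω sin φ = 2 × 7.29×10⁻⁵ × sin 49° = 1.10×10⁻⁴ s⁻¹
Height gradient: |∂Z/∂n| = 120 m / 680000 m = 1.76×10⁻⁴
On a pressure surface, geostrophic balance gives V_g = (g/f)|∂Z/∂n|:
V_g = 9.81 × 1.76×10⁻⁴ / 1.10×10⁻⁴ = 15.7 m/s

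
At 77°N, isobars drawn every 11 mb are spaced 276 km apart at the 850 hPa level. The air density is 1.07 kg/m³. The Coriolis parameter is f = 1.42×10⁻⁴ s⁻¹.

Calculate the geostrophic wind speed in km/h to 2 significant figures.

94 km/h

Pressure gradient: |∂P/∂n| = 1100 Pa / 276000 m = 3.99×10⁻³ Pa/m
Geostrophic balance (pressure-gradient force = Coriolis force):
V_g = (1/(fρ)) |∂P/∂n| = 3.99×10⁻³ / (1.42×10⁻⁴ × 1.07) = 26.2 m/s
Converting: 26.2 m/s × 3.6 = 94 km/h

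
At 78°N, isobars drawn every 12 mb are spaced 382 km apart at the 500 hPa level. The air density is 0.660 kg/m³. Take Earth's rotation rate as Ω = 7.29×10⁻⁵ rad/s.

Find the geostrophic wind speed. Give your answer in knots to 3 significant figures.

64.9 knots

Coriolis parameter at 78°N:
f = 2Ω sin φ = 2 × 7.29×10⁻⁵ × sin 78° = 1.43×10⁻⁴ s⁻¹
Pressure gradient: |∂P/∂n| = 1200 Pa / 382000 m = 3.14×10⁻³ Pa/m
Geostrophic balance (pressure-gradient force = Coriolis force):
V_g = (1/(fρ)) |∂P/∂n| = 3.14×10⁻³ / (1.43×10⁻⁴ × 0.660) = 33.4 m/s
Converting: 33.4 m/s × 1.944 = 64.9 knots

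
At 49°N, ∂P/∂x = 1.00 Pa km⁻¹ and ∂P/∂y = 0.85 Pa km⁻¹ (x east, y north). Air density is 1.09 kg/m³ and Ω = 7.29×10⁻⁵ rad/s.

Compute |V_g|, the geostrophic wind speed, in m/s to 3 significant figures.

10.9 m/s

Coriolis parameter at 49°N:
f = 2Ω sin φ = 2 × 7.29×10⁻⁵ × sin 49° = 1.10×10⁻⁴ s⁻¹
Component geostrophic relations (x east, y north):
u_g = −(1/(fρ)) ∂P/∂y,  v_g = (1/(fρ)) ∂P/∂x
u_g = −(0.85×10⁻³)/(1.10×10⁻⁴ × 1.09) = −7.09 m/s;  v_g = (1.00×10⁻³)/(1.10×10⁻⁴ × 1.09) = 8.34 m/s
|V_g| = √(u_g² + v_g²) = 10.9 m/s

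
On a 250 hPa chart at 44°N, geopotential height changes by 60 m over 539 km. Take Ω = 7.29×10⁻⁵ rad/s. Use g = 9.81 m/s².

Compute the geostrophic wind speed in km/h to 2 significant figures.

Coriolis parameter at 44°N:
f = 2Ω sin φ = 2 × 7.29×10⁻⁵ × sin 44° = 1.01×10⁻⁴ s⁻¹
Height gradient: |∂Z/∂n| = 60 m / 539000 m = 1.11×10⁻⁴
On a pressure surface, geostrophic balance gives V_g = (g/f)|∂Z/∂n|:
V_g = 9.81 × 1.11×10⁻⁴ / 1.01×10⁻⁴ = 10.8 m/s
Converting: 10.8 m/s × 3.6 = 39 km/h

39 km/h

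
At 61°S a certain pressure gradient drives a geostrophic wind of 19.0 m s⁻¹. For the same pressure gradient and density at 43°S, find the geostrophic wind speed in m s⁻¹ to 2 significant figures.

With the same pressure gradient and density, V_g ∝ 1/f ∝ 1/sin φ.
V₂ = V₁ · sin φ₁ / sin φ₂ = 19.0 × sin 61° / sin 43°
V₂ = 19.0 × 0.8746/0.6820 = 24 m s⁻¹

24 m s⁻¹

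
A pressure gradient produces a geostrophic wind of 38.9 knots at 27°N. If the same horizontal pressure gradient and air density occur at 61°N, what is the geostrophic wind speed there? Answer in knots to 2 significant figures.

With the same pressure gradient and density, V_g ∝ 1/f ∝ 1/sin φ.
V₂ = V₁ · sin φ₁ / sin φ₂ = 38.9 × sin 27° / sin 61°
V₂ = 38.9 × 0.4540/0.8746 = 20 knots

20 knots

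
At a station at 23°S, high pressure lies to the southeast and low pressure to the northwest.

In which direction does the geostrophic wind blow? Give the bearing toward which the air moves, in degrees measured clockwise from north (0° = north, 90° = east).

The pressure-gradient force points toward the northwest (bearing 315°).
Geostrophic balance: in the Southern Hemisphere the Coriolis force deflects motion to the left, so the geostrophic wind blows 90° to the left of the pressure-gradient force (low pressure on the right).
Rotating 315° by 90° counterclockwise gives 225° — the wind blows toward the southwest.

225°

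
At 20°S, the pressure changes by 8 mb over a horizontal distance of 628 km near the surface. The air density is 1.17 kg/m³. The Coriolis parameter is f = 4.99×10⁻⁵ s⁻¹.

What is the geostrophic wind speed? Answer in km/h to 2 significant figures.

79 km/h

Pressure gradient: |∂P/∂n| = 800 Pa / 628000 m = 1.27×10⁻³ Pa/m
Geostrophic balance (pressure-gradient force = Coriolis force):
V_g = (1/(fρ)) |∂P/∂n| = 1.27×10⁻³ / (4.99×10⁻⁵ × 1.17) = 21.8 m/s
Converting: 21.8 m/s × 3.6 = 79 km/h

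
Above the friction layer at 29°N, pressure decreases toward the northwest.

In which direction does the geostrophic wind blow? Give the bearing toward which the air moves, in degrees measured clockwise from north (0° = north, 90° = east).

The pressure-gradient force points toward the northwest (bearing 315°).
Geostrophic balance: in the Northern Hemisphere the Coriolis force deflects motion to the right, so the geostrophic wind blows 90° to the right of the pressure-gradient force (low pressure on the left).
Rotating 315° by 90° clockwise gives 045° — the wind blows toward the northeast.

045°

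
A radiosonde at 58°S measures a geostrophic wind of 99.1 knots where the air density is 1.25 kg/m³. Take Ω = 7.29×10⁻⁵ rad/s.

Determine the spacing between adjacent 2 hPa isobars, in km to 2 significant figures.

Coriolis parameter at 58°S:
f = 2Ω sin φ = 2 × 7.29×10⁻⁵ × sin 58° = 1.24×10⁻⁴ s⁻¹
Wind speed in SI: 99.1 knots = 51.0 m/s
Geostrophic balance rearranged: |∂P/∂n| = f ρ V_g
|∂P/∂n| = 1.24×10⁻⁴ × 1.25 × 51.0 = 7.88×10⁻³ Pa/m
Isobar spacing: Δn = ΔP/|∂P/∂n| = 200 Pa / 7.88×10⁻³ Pa/m = 25382 m ≈ 25 km

25 km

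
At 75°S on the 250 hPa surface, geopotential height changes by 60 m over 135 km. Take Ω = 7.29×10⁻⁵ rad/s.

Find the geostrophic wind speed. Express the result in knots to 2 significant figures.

Coriolis parameter at 75°S:
f = 2Ω sin φ = 2 × 7.29×10⁻⁵ × sin 75° = 1.41×10⁻⁴ s⁻¹
Height gradient: |∂Z/∂n| = 60 m / 135000 m = 4.44×10⁻⁴
On a pressure surface, geostrophic balance gives V_g = (g/f)|∂Z/∂n|:
V_g = 9.81 × 4.44×10⁻⁴ / 1.41×10⁻⁴ = 31.0 m/s
Converting: 31.0 m/s × 1.944 = 60 knots

60 knots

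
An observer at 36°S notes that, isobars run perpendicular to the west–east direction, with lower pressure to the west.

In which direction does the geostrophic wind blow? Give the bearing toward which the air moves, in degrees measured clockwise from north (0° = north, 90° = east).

The pressure-gradient force points toward the west (bearing 270°).
Geostrophic balance: in the Southern Hemisphere the Coriolis force deflects motion to the left, so the geostrophic wind blows 90° to the left of the pressure-gradient force (low pressure on the right).
Rotating 270° by 90° counterclockwise gives 180° — the wind blows toward the south.

180°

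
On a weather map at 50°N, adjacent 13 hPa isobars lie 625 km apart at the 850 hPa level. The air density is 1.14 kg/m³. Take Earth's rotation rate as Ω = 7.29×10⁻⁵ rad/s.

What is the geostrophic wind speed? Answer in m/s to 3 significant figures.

Coriolis parameter at 50°N:
f = 2Ω sin φ = 2 × 7.29×10⁻⁵ × sin 50° = 1.12×10⁻⁴ s⁻¹
Pressure gradient: |∂P/∂n| = 1300 Pa / 625000 m = 2.08×10⁻³ Pa/m
Geostrophic balance (pressure-gradient force = Coriolis force):
V_g = (1/(fρ)) |∂P/∂n| = 2.08×10⁻³ / (1.12×10⁻⁴ × 1.14) = 16.3 m/s

16.3 m/s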